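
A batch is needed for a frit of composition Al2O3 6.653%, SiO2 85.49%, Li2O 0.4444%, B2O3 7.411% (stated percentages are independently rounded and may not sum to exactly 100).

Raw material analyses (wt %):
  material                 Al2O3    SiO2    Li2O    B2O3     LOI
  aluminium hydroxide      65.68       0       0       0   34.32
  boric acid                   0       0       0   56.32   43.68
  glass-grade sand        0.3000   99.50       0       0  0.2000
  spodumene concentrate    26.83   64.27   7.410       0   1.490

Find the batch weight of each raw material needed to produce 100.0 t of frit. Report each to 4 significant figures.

In-progress results appear rounded to 4 significant digits — the working math maintains full precision at every stage. Each reported figure takes a single rounding. The derived quantities are recomputed using the weight values per 100.0 t of glass at full precision (the yield, glass mass, LOI, the four compositions, totals), exactly as printed in the question or the answer.
Per-oxide target masses for 100.0 t frit:
  Al2O3: 6.653% × 100.0 = 6.653 t
  SiO2: 85.49% × 100.0 = 85.49 t
  Li2O: 0.4444% × 100.0 = 0.4444 t
  B2O3: 7.411% × 100.0 = 7.411 t
Checking each oxide sum working from each reported weight, against the basis in use (target by target, the sums agree once rounding is allowed for):
  Al2O3: 7.305·0.6568 + 82.05·0.003000 + 5.997·0.2683 = 6.653 t (target 6.653 t)
  SiO2: 82.05·0.9950 + 5.997·0.6427 = 85.49 t (target 85.49 t)
  Li2O: 5.997·0.07410 = 0.4444 t (target 0.4444 t)
  B2O3: 13.16·0.5632 = 7.412 t (target 7.411 t)
Glass mass check: whole batch net of LOI = 100.0 t (summing oxide targets gives 100.0 t; the stated basis being 100.0 t — a pure rounding effect).
Total batch = Σ batch = 108.5 t; loss to ignition Σ batch·LOI = 8.509 t; glass ÷ batch gives a yield of 92.16%.

Batch per 100.0 t frit:
  aluminium hydroxide: 7.305 t
  boric acid: 13.16 t
  glass-grade sand: 82.05 t
  spodumene concentrate: 5.997 t
Total batch = 108.5 t; LOI loss = 8.509 t; yield = 92.16%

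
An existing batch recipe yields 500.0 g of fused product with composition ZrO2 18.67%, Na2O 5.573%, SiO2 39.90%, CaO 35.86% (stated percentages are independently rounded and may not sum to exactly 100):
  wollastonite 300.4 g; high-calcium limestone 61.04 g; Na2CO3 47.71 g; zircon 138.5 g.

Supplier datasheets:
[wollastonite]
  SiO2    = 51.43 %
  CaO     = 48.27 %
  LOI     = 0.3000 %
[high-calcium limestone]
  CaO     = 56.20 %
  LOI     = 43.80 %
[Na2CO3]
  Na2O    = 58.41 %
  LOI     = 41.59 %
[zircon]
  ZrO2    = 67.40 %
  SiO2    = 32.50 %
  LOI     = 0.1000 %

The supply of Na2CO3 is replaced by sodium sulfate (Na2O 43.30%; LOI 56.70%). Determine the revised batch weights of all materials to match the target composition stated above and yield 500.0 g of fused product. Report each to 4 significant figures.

The working math maintains exact precision from start to finish — in-progress results are shown, rounded to four significant figures, within the worked lines; each reported number is rounded only once. Derived quantities (the yield, the four compositions, ignition loss, totals, net glass mass) are re-derived using the weight values per 500.0 g of glass in exact precision, as given in the question or the answer.
Target oxide masses per 500.0 g fused product:
  ZrO2: 18.67% × 500.0 = 93.35 g
  Na2O: 5.573% × 500.0 = 27.86 g
  SiO2: 39.90% × 500.0 = 199.5 g
  CaO: 35.86% × 500.0 = 179.3 g
Verifying the oxide balance working from each reported weight, under the basis named above (target by target, the sums agree within answer rounding):
  ZrO2: 138.5·0.6740 = 93.35 g (target 93.35 g)
  Na2O: 64.35·0.4330 = 27.86 g (target 27.86 g)
  SiO2: 300.4·0.5143 + 138.5·0.3250 = 199.5 g (target 199.5 g)
  CaO: 300.4·0.4827 + 61.04·0.5620 = 179.3 g (target 179.3 g)
Glass mass check: total charge less LOI = 500.0 g (the Σ of target masses is 500.0 g; with the basis standing at 500.0 g — deltas are rounding alone).
Whole-batch sum: Σ batch = 564.3 g; loss to ignition Σ batch·LOI = 64.26 g; as yield: glass ÷ batch → 88.61%.

Revised batch per 500.0 g fused product:
  wollastonite: 300.4 g
  high-calcium limestone: 61.04 g
  sodium sulfate: 64.35 g
  zircon: 138.5 g
Total batch = 564.3 g; LOI loss = 64.26 g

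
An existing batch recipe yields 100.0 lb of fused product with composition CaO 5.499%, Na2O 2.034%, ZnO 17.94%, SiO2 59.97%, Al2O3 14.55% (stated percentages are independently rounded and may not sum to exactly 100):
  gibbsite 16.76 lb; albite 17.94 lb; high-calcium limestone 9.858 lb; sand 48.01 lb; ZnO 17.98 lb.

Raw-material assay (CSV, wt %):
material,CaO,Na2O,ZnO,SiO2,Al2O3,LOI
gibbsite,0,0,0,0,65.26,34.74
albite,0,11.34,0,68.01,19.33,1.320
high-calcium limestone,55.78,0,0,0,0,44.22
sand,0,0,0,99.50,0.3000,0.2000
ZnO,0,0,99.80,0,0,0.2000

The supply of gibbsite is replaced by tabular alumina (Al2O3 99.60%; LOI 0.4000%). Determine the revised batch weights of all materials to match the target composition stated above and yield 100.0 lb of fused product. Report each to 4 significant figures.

The intermediate values are rounded to four significant digits when displayed — every computation maintains exact precision throughout. Every reported value includes exactly one rounding. All derived quantities are computed in exact precision (ignition loss, the yield, glass mass, the five compositions, the totals) starting from the weights on 100.0 lb of glass, exactly as printed in the question or the answer.
Target oxide masses per 100.0 lb fused product:
  CaO: 5.499% × 100.0 = 5.499 lb
  Na2O: 2.034% × 100.0 = 2.034 lb
  ZnO: 17.94% × 100.0 = 17.94 lb
  SiO2: 59.97% × 100.0 = 59.97 lb
  Al2O3: 14.55% × 100.0 = 14.55 lb
Sums-versus-targets review on the weights just shown, against the basis in use (delivered sums recover each target exact up to rounding of places):
  CaO: 9.858·0.5578 = 5.499 lb (target 5.499 lb)
  Na2O: 17.94·0.1134 = 2.034 lb (target 2.034 lb)
  ZnO: 17.98·0.9980 = 17.94 lb (target 17.94 lb)
  SiO2: 17.94·0.6801 + 48.01·0.9950 = 59.97 lb (target 59.97 lb)
  Al2O3: 10.98·0.9960 + 17.94·0.1933 + 48.01·0.003000 = 14.55 lb (target 14.55 lb)
The glass-mass cross-check: total charge less LOI = 100.0 lb (oxide target masses add up to 99.99 lb; stated basis 100.0 lb — gaps are rounding artifacts).
Total batch = Σ batch = 104.8 lb; LOI removed, Σ of batch·LOI: 4.772 lb; as yield: glass ÷ batch → 95.45%.

Revised batch per 100.0 lb fused product:
  tabular alumina: 10.98 lb
  albite: 17.94 lb
  high-calcium limestone: 9.858 lb
  sand: 48.01 lb
  ZnO: 17.98 lb
Total batch = 104.8 lb; LOI loss = 4.772 lb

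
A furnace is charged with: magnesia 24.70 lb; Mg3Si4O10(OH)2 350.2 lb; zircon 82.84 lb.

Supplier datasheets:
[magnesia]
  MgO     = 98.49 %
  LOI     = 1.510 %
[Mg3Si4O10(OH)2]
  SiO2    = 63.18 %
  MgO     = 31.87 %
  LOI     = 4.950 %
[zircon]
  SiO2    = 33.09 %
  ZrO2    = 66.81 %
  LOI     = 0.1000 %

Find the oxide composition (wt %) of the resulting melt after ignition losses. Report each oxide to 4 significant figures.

Glass mass = 439.9 lb (batch 457.7 − LOI 17.79).
Composition: SiO2 56.52%, MgO 30.90%, ZrO2 12.58%

The working math holds full float precision all the way through; intermediates are displayed rounded to four significant digits across the worked steps. Every reported result undergoes a single rounding — the derived quantities, which include net glass mass, three oxide percentages, ignition loss, yield, totals, are carried at exact precision, precisely as stated by the problem or answer text, starting from the weights for 439.9 lb of glass.
Per-oxide mass from batch:
  SiO2: 350.2·0.6318 + 82.84·0.3309 = 248.7 lb
  MgO: 24.70·0.9849 + 350.2·0.3187 = 135.9 lb
  ZrO2: 82.84·0.6681 = 55.35 lb
LOI: 24.70·0.01510 + 350.2·0.04950 + 82.84·0.001000 = 17.79 lb
The glass mass, total less LOI, = 457.7 − 17.79 = 439.9 lb (= Σ oxide masses)
wt %: oxide over glass, times 100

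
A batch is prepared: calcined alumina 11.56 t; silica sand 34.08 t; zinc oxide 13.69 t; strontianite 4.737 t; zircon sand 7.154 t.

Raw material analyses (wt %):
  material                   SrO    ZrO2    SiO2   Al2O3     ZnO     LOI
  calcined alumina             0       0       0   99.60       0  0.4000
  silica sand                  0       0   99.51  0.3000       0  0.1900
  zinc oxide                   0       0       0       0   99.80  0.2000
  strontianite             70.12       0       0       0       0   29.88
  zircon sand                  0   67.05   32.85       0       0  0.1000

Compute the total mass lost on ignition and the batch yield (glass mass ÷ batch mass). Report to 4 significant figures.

LOI loss = 1.561 t; glass = 69.66 t; yield = 97.81%

The whole derivation carries full precision in every operation. Intermediates are printed, rounded to four significant figures, in the working. A single rounding finalizes each reported figure; the derived quantities, including yield, ignition loss, totals, the five compositions, glass mass, are computed using the weight values for 69.66 t of glass at full precision as set out in question or answer.
LOI of each material in turn:
  calcined alumina: 11.56 × 0.004000 = 0.04624 t
  silica sand: 34.08 × 0.001900 = 0.06475 t
  zinc oxide: 13.69 × 0.002000 = 0.02738 t
  strontianite: 4.737 × 0.2988 = 1.415 t
  zircon sand: 7.154 × 0.001000 = 0.007154 t
Total LOI = 1.561 t
Glass = batch − LOI = 71.22 − 1.561 = 69.66 t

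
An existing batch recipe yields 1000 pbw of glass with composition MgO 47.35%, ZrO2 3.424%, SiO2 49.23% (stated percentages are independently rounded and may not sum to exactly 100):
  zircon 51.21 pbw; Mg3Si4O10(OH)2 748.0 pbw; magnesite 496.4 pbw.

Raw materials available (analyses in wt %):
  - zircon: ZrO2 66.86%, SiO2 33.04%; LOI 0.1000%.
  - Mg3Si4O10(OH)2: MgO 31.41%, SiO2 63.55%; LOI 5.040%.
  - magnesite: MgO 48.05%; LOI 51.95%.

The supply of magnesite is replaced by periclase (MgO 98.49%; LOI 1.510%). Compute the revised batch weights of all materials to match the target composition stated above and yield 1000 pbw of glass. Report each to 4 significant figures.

Revised batch per 1000 pbw glass:
  zircon: 51.21 pbw
  Mg3Si4O10(OH)2: 748.0 pbw
  periclase: 242.2 pbw
Total batch = 1041 pbw; LOI loss = 41.41 pbw

Values along the way are printed, with 4-significant-digit rounding, alongside each step — every computation holds full precision through the solve. A single rounding completes each reported figure; the derived quantities are recomputed starting from the weights per 1000 pbw of glass at exact precision (yield, glass mass, three oxide percentages, LOI, the totals) as given in question or answer.
Oxide-by-oxide targets in 1000 pbw glass:
  MgO: 47.35% × 1000 = 473.5 pbw
  ZrO2: 3.424% × 1000 = 34.24 pbw
  SiO2: 49.23% × 1000 = 492.3 pbw
Mass-balance tally per oxide on the weights just shown, per the basis as stated (summed amounts equal target values given rounding of the digits):
  MgO: 748.0·0.3141 + 242.2·0.9849 = 473.5 pbw (target 473.5 pbw)
  ZrO2: 51.21·0.6686 = 34.24 pbw (target 34.24 pbw)
  SiO2: 51.21·0.3304 + 748.0·0.6355 = 492.3 pbw (target 492.3 pbw)
Glass-mass bookkeeping: total charge less LOI = 1000 pbw (the targets, summed, come to 1000 pbw; basis as stated: 1000 pbw — any gap is answer rounding).
Total batch = Σ batch = 1041 pbw; ignition loss, Σ(batch × LOI) = 41.41 pbw; yield: glass divided by total = 96.02%.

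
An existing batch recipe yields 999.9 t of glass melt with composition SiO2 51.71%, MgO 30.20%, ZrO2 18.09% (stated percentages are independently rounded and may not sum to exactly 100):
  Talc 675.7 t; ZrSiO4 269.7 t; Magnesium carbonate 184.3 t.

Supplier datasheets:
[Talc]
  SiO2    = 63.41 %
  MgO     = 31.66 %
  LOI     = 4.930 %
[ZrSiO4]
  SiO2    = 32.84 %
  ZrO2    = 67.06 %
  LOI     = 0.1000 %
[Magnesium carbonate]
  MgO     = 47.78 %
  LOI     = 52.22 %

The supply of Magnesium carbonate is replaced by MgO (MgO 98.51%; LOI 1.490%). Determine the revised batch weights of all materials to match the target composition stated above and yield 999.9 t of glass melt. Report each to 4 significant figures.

Revised batch per 999.9 t glass melt:
  Talc: 675.7 t
  ZrSiO4: 269.7 t
  MgO: 89.37 t
Total batch = 1035 t; LOI loss = 34.91 t

The intermediate values are rounded off to 4 significant figures when quoted; the whole derivation maintains full float precision through every step — every reported figure takes a single rounding. All derived quantities, which include ignition loss, the totals, the three compositions, net glass mass, the yield, are re-derived at exact precision, as given in the problem or the answer, starting from the weights for 999.9 t of glass.
Per-oxide target masses for 999.9 t glass melt:
  SiO2: 51.71% × 999.9 = 517.0 t
  MgO: 30.20% × 999.9 = 302.0 t
  ZrO2: 18.09% × 999.9 = 180.9 t
Sums-versus-targets review from the weights as reported, for the quoted basis mass (target by target, the sums agree once rounding is allowed for):
  SiO2: 675.7·0.6341 + 269.7·0.3284 = 517.0 t (target 517.0 t)
  MgO: 675.7·0.3166 + 89.37·0.9851 = 302.0 t (target 302.0 t)
  ZrO2: 269.7·0.6706 = 180.9 t (target 180.9 t)
Consistency of the glass mass: batch total minus LOI = 999.9 t (targets for the oxides total 999.9 t; with the basis standing at 999.9 t — deltas are rounding alone).
Batch total: Σ batch = 1035 t; loss to ignition Σ batch·LOI = 34.91 t; as yield: glass ÷ batch → 96.63%.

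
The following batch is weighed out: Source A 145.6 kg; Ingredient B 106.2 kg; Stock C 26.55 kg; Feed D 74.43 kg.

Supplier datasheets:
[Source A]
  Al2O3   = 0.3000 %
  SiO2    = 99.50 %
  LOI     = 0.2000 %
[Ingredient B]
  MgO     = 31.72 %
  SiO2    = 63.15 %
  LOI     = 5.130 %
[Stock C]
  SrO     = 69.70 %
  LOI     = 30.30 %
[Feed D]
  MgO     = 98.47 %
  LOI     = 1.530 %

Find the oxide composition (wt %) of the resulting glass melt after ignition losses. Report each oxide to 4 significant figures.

Glass mass = 337.9 kg (batch 352.8 − LOI 14.92).
Composition: Al2O3 0.1293%, MgO 31.66%, SrO 5.477%, SiO2 62.73%

Intermediates are printed (rounded to four significant figures) alongside each step. The working math maintains full precision at all times. A single rounding completes every reported result; derived quantities, including totals, ignition loss, glass mass, the yield, four oxide percentages, are rebuilt using the weight values at 337.9 kg of glass at full precision, exactly as shown in the problem or answer text.
Mass of each oxide from the mix:
  Al2O3: 145.6·0.003000 = 0.4368 kg
  MgO: 106.2·0.3172 + 74.43·0.9847 = 107.0 kg
  SrO: 26.55·0.6970 = 18.51 kg
  SiO2: 145.6·0.9950 + 106.2·0.6315 = 211.9 kg
LOI: 145.6·0.002000 + 106.2·0.05130 + 26.55·0.3030 + 74.43·0.01530 = 14.92 kg
batch − LOI leaves glass = 352.8 − 14.92 = 337.9 kg (equal to the oxide-mass sum)
wt %: oxide over glass, times 100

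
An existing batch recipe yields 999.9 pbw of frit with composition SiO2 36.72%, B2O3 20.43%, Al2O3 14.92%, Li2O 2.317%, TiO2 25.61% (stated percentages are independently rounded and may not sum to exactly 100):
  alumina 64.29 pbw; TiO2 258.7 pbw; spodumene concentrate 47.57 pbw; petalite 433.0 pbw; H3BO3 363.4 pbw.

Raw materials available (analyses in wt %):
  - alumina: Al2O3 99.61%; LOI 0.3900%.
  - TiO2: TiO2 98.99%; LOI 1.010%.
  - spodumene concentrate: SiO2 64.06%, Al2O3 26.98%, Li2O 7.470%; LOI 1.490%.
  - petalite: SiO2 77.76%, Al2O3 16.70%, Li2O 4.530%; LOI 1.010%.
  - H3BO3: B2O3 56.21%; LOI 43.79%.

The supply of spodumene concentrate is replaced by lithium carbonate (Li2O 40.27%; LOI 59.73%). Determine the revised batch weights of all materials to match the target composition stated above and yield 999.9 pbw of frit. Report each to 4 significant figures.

Every computation runs at exact precision at each step. Working values are printed with 4-significant-figure rounding at each printed step — every reported result takes just one rounding; derived quantities (yield, five oxide percentages, ignition loss, the totals, net glass mass) are re-derived from the weighed amounts at 999.9 pbw of glass at exact precision, exactly as printed in the problem or answer text.
The oxide mass targets at 999.9 pbw frit:
  SiO2: 36.72% × 999.9 = 367.2 pbw
  B2O3: 20.43% × 999.9 = 204.3 pbw
  Al2O3: 14.92% × 999.9 = 149.2 pbw
  Li2O: 2.317% × 999.9 = 23.17 pbw
  TiO2: 25.61% × 999.9 = 256.1 pbw
Mass-balance tally per oxide using the reported weights, relative to the basis at hand (oxide sums agree with the targets once rounding is allowed for):
  SiO2: 472.2·0.7776 = 367.2 pbw (target 367.2 pbw)
  B2O3: 363.4·0.5621 = 204.3 pbw (target 204.3 pbw)
  Al2O3: 70.61·0.9961 + 472.2·0.1670 = 149.2 pbw (target 149.2 pbw)
  Li2O: 4.416·0.4027 + 472.2·0.04530 = 23.17 pbw (target 23.17 pbw)
  TiO2: 258.7·0.9899 = 256.1 pbw (target 256.1 pbw)
Mass balance on the glass: the batch minus its LOI: 999.9 pbw (the targets, summed, come to 999.9 pbw; versus the stated basis of 999.9 pbw — gaps are rounding artifacts).
Batch total: Σ batch = 1169 pbw; LOI removed, Σ of batch·LOI: 169.4 pbw; yield: glass divided by total = 85.51%.

Revised batch per 999.9 pbw frit:
  alumina: 70.61 pbw
  TiO2: 258.7 pbw
  lithium carbonate: 4.416 pbw
  petalite: 472.2 pbw
  H3BO3: 363.4 pbw
Total batch = 1169 pbw; LOI loss = 169.4 pbw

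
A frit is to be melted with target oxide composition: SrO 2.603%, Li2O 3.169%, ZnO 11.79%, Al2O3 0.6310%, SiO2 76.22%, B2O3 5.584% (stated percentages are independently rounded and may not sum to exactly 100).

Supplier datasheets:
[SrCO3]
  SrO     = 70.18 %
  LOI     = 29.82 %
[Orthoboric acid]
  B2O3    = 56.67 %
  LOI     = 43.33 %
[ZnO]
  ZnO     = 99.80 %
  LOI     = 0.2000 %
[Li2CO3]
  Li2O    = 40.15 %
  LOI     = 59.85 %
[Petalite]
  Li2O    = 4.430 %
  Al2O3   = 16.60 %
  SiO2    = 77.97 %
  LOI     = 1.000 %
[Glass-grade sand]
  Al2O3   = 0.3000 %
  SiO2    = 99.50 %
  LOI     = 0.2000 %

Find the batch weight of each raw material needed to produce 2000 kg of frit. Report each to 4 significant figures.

The working math runs at exact precision at every stage. The intermediate values appear, rounded to 4 significant figures, across the worked steps; each reported value is rounded once only; the derived quantities are re-derived in exact precision (the six compositions, net glass mass, totals, ignition loss, yield) starting from the weights at 2000 kg of glass, as written in either problem or answer.
The oxide mass targets at 2000 kg frit:
  SrO: 2.603% × 2000 = 52.06 kg
  Li2O: 3.169% × 2000 = 63.38 kg
  ZnO: 11.79% × 2000 = 235.8 kg
  Al2O3: 0.6310% × 2000 = 12.62 kg
  SiO2: 76.22% × 2000 = 1524 kg
  B2O3: 5.584% × 2000 = 111.7 kg
Mass-balance tally per oxide applying the batch weights above, under the basis named above (summed amounts equal target values within answer rounding):
  SrO: 74.18·0.7018 = 52.06 kg (target 52.06 kg)
  Li2O: 152.4·0.4015 + 49.03·0.04430 = 63.36 kg (target 63.38 kg)
  ZnO: 236.3·0.9980 = 235.8 kg (target 235.8 kg)
  Al2O3: 49.03·0.1660 + 1494·0.003000 = 12.62 kg (target 12.62 kg)
  SiO2: 49.03·0.7797 + 1494·0.9950 = 1525 kg (target 1524 kg)
  B2O3: 197.1·0.5667 = 111.7 kg (target 111.7 kg)
Glass-mass closure: total charge less LOI = 2000 kg (the targets, summed, come to 2000 kg; against the stated basis, 2000 kg — differing by rounding only).
Whole-batch sum: Σ batch = 2203 kg; LOI loss = Σ batch·LOI = 202.7 kg; as yield: glass ÷ batch → 90.80%.

Batch per 2000 kg frit:
  SrCO3: 74.18 kg
  Orthoboric acid: 197.1 kg
  ZnO: 236.3 kg
  Li2CO3: 152.4 kg
  Petalite: 49.03 kg
  Glass-grade sand: 1494 kg
Total batch = 2203 kg; LOI loss = 202.7 kg; yield = 90.80%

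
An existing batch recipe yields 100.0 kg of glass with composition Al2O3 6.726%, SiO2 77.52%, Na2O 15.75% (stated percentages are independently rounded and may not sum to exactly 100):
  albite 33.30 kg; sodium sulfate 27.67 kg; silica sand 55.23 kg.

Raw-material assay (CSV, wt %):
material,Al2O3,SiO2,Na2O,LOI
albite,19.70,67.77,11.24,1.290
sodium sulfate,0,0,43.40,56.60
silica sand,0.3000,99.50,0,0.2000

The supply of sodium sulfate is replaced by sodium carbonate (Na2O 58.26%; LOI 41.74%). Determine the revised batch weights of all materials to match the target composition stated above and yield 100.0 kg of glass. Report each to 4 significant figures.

Revised batch per 100.0 kg glass:
  albite: 33.30 kg
  sodium carbonate: 20.61 kg
  silica sand: 55.23 kg
Total batch = 109.1 kg; LOI loss = 9.143 kg

Every computation carries full float precision from start to finish; in-progress results are shown, with 4-significant-figure rounding, alongside each step; a single rounding yields each reported number. All derived quantities are rebuilt at full float precision (the totals, net glass mass, three oxide percentages, the yield, LOI) from the weighed amounts per 100.0 kg of glass, as given in problem or answer.
Oxide-by-oxide targets in 100.0 kg glass:
  Al2O3: 6.726% × 100.0 = 6.726 kg
  SiO2: 77.52% × 100.0 = 77.52 kg
  Na2O: 15.75% × 100.0 = 15.75 kg
Oxide-by-oxide audit applying the batch weights above, against the basis in use (each sum matches its target mass inside rounding margins):
  Al2O3: 33.30·0.1970 + 55.23·0.003000 = 6.726 kg (target 6.726 kg)
  SiO2: 33.30·0.6777 + 55.23·0.9950 = 77.52 kg (target 77.52 kg)
  Na2O: 33.30·0.1124 + 20.61·0.5826 = 15.75 kg (target 15.75 kg)
Mass balance on the glass: batch Σ − ignition loss = 100.0 kg (per-oxide target masses sum to 100.0 kg; the stated basis being 100.0 kg — any gap is answer rounding).
Total batch = Σ batch = 109.1 kg; the LOI term Σ batch·LOI equals 9.143 kg; yield, glass over the total, = 91.62%.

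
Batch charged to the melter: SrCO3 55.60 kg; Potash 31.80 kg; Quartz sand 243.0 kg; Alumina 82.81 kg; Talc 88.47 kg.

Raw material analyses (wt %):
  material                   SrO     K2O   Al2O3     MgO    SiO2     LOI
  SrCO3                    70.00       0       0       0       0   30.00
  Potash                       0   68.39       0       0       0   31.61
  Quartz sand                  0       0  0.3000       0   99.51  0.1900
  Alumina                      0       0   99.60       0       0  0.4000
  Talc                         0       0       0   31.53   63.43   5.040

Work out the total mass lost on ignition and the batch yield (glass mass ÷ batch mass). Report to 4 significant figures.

LOI loss = 31.98 kg; glass = 469.7 kg; yield = 93.62%

Each numeric step maintains full precision at every stage — mid-chain values appear, rounded to 4 significant digits, in the working; exactly one rounding goes into each reported value — the derived quantities, including the yield, the totals, LOI, glass mass, five oxide percentages, are computed from the weighed amounts at 469.7 kg of glass in full float precision as they appear in either problem or answer.
Material-by-material LOI:
  SrCO3: 55.60 × 0.3000 = 16.68 kg
  Potash: 31.80 × 0.3161 = 10.05 kg
  Quartz sand: 243.0 × 0.001900 = 0.4617 kg
  Alumina: 82.81 × 0.004000 = 0.3312 kg
  Talc: 88.47 × 0.05040 = 4.459 kg
Total LOI = 31.98 kg
Glass = batch − LOI = 501.7 − 31.98 = 469.7 kg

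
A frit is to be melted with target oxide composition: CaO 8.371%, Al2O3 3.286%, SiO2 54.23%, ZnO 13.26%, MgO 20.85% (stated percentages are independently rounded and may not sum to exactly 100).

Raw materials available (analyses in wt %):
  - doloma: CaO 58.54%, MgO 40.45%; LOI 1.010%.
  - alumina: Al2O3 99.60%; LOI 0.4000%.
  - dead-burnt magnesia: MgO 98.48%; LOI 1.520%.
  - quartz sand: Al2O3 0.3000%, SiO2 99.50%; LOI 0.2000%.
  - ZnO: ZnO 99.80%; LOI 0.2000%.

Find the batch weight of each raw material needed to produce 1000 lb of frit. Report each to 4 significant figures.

Full precision is held at every stage; intermediates appear, rounded to 4 significant digits, at each printed step; each reported result takes exactly one rounding — derived quantities, which include the yield, ignition loss, the five compositions, net glass mass, totals, are rebuilt in full precision, exactly as printed in problem or answer, from the batch weights per 1000 lb of glass.
Oxide mass targets, per 1000 lb frit:
  CaO: 8.371% × 1000 = 83.71 lb
  Al2O3: 3.286% × 1000 = 32.86 lb
  SiO2: 54.23% × 1000 = 542.3 lb
  ZnO: 13.26% × 1000 = 132.6 lb
  MgO: 20.85% × 1000 = 208.5 lb
Oxide-by-oxide audit given the weights on record, versus the basis set out (sum by sum, the targets are met given rounding of the digits):
  CaO: 143.0·0.5854 = 83.71 lb (target 83.71 lb)
  Al2O3: 31.35·0.9960 + 545.0·0.003000 = 32.86 lb (target 32.86 lb)
  SiO2: 545.0·0.9950 = 542.3 lb (target 542.3 lb)
  ZnO: 132.9·0.9980 = 132.6 lb (target 132.6 lb)
  MgO: 143.0·0.4045 + 153.0·0.9848 = 208.5 lb (target 208.5 lb)
The glass-mass cross-check: total charge less LOI = 1000 lb (per-oxide target masses sum to 1000 lb; versus the stated basis of 1000 lb — differing by rounding only).
Adding the batch up: Σ batch = 1005 lb; the LOI term Σ batch·LOI equals 5.251 lb; yield: glass divided by total = 99.48%.

Batch per 1000 lb frit:
  doloma: 143.0 lb
  alumina: 31.35 lb
  dead-burnt magnesia: 153.0 lb
  quartz sand: 545.0 lb
  ZnO: 132.9 lb
Total batch = 1005 lb; LOI loss = 5.251 lb; yield = 99.48%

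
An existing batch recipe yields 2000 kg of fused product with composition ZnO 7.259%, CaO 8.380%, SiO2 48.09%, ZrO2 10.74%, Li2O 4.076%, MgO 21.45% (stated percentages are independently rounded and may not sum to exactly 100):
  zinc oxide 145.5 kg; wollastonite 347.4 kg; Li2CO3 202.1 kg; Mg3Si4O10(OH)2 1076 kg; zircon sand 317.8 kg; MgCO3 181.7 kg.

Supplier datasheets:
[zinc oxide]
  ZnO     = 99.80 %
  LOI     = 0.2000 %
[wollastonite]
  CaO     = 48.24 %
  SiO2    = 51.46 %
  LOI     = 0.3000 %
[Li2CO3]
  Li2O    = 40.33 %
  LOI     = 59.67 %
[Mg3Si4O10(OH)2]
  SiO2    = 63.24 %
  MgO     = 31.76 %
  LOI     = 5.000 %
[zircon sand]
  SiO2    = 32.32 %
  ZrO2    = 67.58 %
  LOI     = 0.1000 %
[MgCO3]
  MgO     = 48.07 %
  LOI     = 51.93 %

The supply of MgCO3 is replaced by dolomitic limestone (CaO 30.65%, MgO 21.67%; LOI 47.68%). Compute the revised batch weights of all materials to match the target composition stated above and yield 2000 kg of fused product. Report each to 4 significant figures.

Revised batch per 2000 kg fused product:
  zinc oxide: 145.5 kg
  wollastonite: 201.7 kg
  Li2CO3: 202.1 kg
  Mg3Si4O10(OH)2: 1194 kg
  zircon sand: 317.8 kg
  dolomitic limestone: 229.3 kg
Total batch = 2290 kg; LOI loss = 290.8 kg

All internal work maintains full precision at all times; the intermediate values are shown, rounded to four significant figures, in the printout — a single rounding completes each reported value; derived quantities are recomputed starting from the weights on 2000 kg of glass at full precision (glass mass, LOI, the yield, totals, six oxide percentages), as quoted within either problem or answer.
Target oxide masses per 2000 kg fused product:
  ZnO: 7.259% × 2000 = 145.2 kg
  CaO: 8.380% × 2000 = 167.6 kg
  SiO2: 48.09% × 2000 = 961.8 kg
  ZrO2: 10.74% × 2000 = 214.8 kg
  Li2O: 4.076% × 2000 = 81.52 kg
  MgO: 21.45% × 2000 = 429.0 kg
Balance tally, oxide-wise, working from each reported weight, relative to the basis at hand (delivered sums recover each target up to rounding of the answer):
  ZnO: 145.5·0.9980 = 145.2 kg (target 145.2 kg)
  CaO: 201.7·0.4824 + 229.3·0.3065 = 167.6 kg (target 167.6 kg)
  SiO2: 201.7·0.5146 + 1194·0.6324 + 317.8·0.3232 = 961.6 kg (target 961.8 kg)
  ZrO2: 317.8·0.6758 = 214.8 kg (target 214.8 kg)
  Li2O: 202.1·0.4033 = 81.51 kg (target 81.52 kg)
  MgO: 1194·0.3176 + 229.3·0.2167 = 428.9 kg (target 429.0 kg)
Glass mass check: batch total minus LOI = 2000 kg (the Σ of target masses is 2000 kg; stated basis 2000 kg — a pure rounding effect).
Adding the batch up: Σ batch = 2290 kg; LOI removed, Σ of batch·LOI: 290.8 kg; yield: glass divided by total = 87.30%.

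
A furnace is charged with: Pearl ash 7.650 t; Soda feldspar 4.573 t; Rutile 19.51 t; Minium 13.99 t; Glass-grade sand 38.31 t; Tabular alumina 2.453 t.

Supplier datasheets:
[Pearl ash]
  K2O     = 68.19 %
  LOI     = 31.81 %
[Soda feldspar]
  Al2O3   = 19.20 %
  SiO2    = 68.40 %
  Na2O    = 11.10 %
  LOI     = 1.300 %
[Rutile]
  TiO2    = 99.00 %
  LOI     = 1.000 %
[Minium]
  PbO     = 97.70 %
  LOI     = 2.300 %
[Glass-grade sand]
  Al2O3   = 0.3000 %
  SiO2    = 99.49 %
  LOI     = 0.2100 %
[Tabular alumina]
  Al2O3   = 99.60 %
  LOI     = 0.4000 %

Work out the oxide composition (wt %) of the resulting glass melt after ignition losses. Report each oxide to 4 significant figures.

Each numeric step carries full precision from first step to last — working values appear (rounded to 4 significant digits) on the page; each reported value is rounded just once; derived quantities, including the yield, six oxide percentages, totals, ignition loss, net glass mass, are rebuilt from the batch weights on 83.39 t of glass in full precision, as given in either problem or answer.
Oxide-by-oxide delivered mass:
  Al2O3: 4.573·0.1920 + 38.31·0.003000 + 2.453·0.9960 = 3.436 t
  PbO: 13.99·0.9770 = 13.67 t
  SiO2: 4.573·0.6840 + 38.31·0.9949 = 41.24 t
  TiO2: 19.51·0.9900 = 19.31 t
  Na2O: 4.573·0.1110 = 0.5076 t
  K2O: 7.650·0.6819 = 5.217 t
LOI: 7.650·0.3181 + 4.573·0.01300 + 19.51·0.01000 + 13.99·0.02300 + 38.31·0.002100 + 2.453·0.004000 = 3.100 t
Net of LOI, the glass mass = 86.49 − 3.100 = 83.39 t (the oxide masses sum to this)
oxide / glass × 100 gives the wt %

Glass mass = 83.39 t (batch 86.49 − LOI 3.100).
Composition: Al2O3 4.121%, PbO 16.39%, SiO2 49.46%, TiO2 23.16%, Na2O 0.6087%, K2O 6.256%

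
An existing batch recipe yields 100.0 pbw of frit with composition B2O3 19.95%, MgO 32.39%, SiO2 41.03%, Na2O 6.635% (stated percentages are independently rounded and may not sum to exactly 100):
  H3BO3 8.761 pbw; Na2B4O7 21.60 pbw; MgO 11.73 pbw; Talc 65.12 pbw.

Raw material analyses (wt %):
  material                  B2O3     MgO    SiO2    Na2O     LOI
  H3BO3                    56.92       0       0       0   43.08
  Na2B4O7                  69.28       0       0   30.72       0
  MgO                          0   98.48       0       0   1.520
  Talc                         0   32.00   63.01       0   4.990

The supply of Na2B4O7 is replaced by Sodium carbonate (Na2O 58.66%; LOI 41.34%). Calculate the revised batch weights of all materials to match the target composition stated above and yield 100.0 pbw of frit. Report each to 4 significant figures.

Revised batch per 100.0 pbw frit:
  H3BO3: 35.05 pbw
  Sodium carbonate: 11.31 pbw
  MgO: 11.73 pbw
  Talc: 65.12 pbw
Total batch = 123.2 pbw; LOI loss = 23.20 pbw

The whole derivation carries exact precision at each step — working values are displayed, rounded to 4 significant figures, at each printed step. Every reported number is rounded exactly once; the derived quantities are recomputed starting from the weights per 100.0 pbw of glass at full float precision (the totals, the four compositions, the yield, LOI, glass mass), as quoted within question or answer.
Oxide mass targets, per 100.0 pbw frit:
  B2O3: 19.95% × 100.0 = 19.95 pbw
  MgO: 32.39% × 100.0 = 32.39 pbw
  SiO2: 41.03% × 100.0 = 41.03 pbw
  Na2O: 6.635% × 100.0 = 6.635 pbw
A balance pass over the oxides, with the batch weights as given, relative to the basis at hand (target by target, the sums agree inside rounding margins):
  B2O3: 35.05·0.5692 = 19.95 pbw (target 19.95 pbw)
  MgO: 11.73·0.9848 + 65.12·0.3200 = 32.39 pbw (target 32.39 pbw)
  SiO2: 65.12·0.6301 = 41.03 pbw (target 41.03 pbw)
  Na2O: 11.31·0.5866 = 6.634 pbw (target 6.635 pbw)
Glass-mass closure: batch total minus LOI = 100.0 pbw (the Σ of target masses is 100.0 pbw; against the stated basis, 100.0 pbw — differing by rounding only).
Whole-batch sum: Σ batch = 123.2 pbw; ignition loss, Σ(batch × LOI) = 23.20 pbw; yield = glass ÷ total batch = 81.17%.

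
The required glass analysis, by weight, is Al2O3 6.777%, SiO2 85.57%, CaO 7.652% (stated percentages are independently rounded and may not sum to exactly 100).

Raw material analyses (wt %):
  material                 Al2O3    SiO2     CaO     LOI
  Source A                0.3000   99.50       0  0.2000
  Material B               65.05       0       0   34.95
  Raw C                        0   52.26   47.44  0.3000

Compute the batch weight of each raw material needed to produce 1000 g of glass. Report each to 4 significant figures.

Batch per 1000 g glass:
  Source A: 775.3 g
  Material B: 100.6 g
  Raw C: 161.3 g
Total batch = 1037 g; LOI loss = 37.19 g; yield = 96.41%

Mid-chain values are displayed rounded off to 4 significant digits at each printed step; full float precision is kept from start to finish — each reported result is rounded once only. All derived quantities, which include LOI, yield, totals, the three compositions, net glass mass, are re-derived in exact precision, precisely as stated by question or answer, starting from the weights per 1000 g of glass.
The oxide mass targets at 1000 g glass:
  Al2O3: 6.777% × 1000 = 67.77 g
  SiO2: 85.57% × 1000 = 855.7 g
  CaO: 7.652% × 1000 = 76.52 g
Checking each oxide sum given the weights on record, relative to the basis at hand (sums match the target masses given rounding of the digits):
  Al2O3: 775.3·0.003000 + 100.6·0.6505 = 67.77 g (target 67.77 g)
  SiO2: 775.3·0.9950 + 161.3·0.5226 = 855.7 g (target 855.7 g)
  CaO: 161.3·0.4744 = 76.52 g (target 76.52 g)
Glass-mass sanity pass: batch Σ − ignition loss = 1000 g (per-oxide target masses sum to 1000 g; against the stated basis, 1000 g — gaps are rounding artifacts).
Whole-batch sum: Σ batch = 1037 g; the LOI term Σ batch·LOI equals 37.19 g; yield: glass divided by total = 96.41%.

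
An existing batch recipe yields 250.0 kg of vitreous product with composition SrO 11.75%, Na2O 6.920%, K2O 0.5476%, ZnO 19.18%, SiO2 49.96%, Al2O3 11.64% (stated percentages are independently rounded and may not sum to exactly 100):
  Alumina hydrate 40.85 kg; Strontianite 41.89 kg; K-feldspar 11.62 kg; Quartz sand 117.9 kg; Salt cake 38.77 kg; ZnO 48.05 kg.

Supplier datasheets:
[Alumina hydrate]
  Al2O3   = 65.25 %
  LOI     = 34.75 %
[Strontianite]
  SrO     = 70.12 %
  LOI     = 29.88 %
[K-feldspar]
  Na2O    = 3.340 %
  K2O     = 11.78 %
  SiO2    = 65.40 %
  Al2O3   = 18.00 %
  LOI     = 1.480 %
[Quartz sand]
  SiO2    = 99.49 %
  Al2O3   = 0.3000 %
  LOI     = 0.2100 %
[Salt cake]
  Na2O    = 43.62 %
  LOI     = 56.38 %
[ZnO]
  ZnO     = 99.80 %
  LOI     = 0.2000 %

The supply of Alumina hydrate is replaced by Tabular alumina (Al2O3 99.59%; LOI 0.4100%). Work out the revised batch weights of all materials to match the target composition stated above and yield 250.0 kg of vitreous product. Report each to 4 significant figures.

Revised batch per 250.0 kg vitreous product:
  Tabular alumina: 26.76 kg
  Strontianite: 41.89 kg
  K-feldspar: 11.62 kg
  Quartz sand: 117.9 kg
  Salt cake: 38.77 kg
  ZnO: 48.05 kg
Total batch = 285.0 kg; LOI loss = 35.00 kg

Intermediates are printed (rounded to four significant digits) within the worked lines; all internal work carries full float precision from first step to last. Every reported value takes exactly one rounding. All derived quantities, which include ignition loss, six oxide percentages, totals, net glass mass, the yield, are rebuilt at exact precision, as they appear in either problem or answer, starting from the weights on 250.0 kg of glass.
Per-oxide target masses for 250.0 kg vitreous product:
  SrO: 11.75% × 250.0 = 29.38 kg
  Na2O: 6.920% × 250.0 = 17.30 kg
  K2O: 0.5476% × 250.0 = 1.369 kg
  ZnO: 19.18% × 250.0 = 47.95 kg
  SiO2: 49.96% × 250.0 = 124.9 kg
  Al2O3: 11.64% × 250.0 = 29.10 kg
Checking each oxide sum on the weights just shown, for the quoted basis mass (oxide sums agree with the targets within answer rounding):
  SrO: 41.89·0.7012 = 29.37 kg (target 29.38 kg)
  Na2O: 11.62·0.03340 + 38.77·0.4362 = 17.30 kg (target 17.30 kg)
  K2O: 11.62·0.1178 = 1.369 kg (target 1.369 kg)
  ZnO: 48.05·0.9980 = 47.95 kg (target 47.95 kg)
  SiO2: 11.62·0.6540 + 117.9·0.9949 = 124.9 kg (target 124.9 kg)
  Al2O3: 26.76·0.9959 + 11.62·0.1800 + 117.9·0.003000 = 29.10 kg (target 29.10 kg)
Glass-mass bookkeeping: total charge less LOI = 250.0 kg (oxide target masses add up to 250.0 kg; stated basis 250.0 kg — any gap is answer rounding).
Batch total: Σ batch = 285.0 kg; Σ batch·LOI gives LOI loss = 35.00 kg; the yield ratio, glass ÷ batch: 87.72%.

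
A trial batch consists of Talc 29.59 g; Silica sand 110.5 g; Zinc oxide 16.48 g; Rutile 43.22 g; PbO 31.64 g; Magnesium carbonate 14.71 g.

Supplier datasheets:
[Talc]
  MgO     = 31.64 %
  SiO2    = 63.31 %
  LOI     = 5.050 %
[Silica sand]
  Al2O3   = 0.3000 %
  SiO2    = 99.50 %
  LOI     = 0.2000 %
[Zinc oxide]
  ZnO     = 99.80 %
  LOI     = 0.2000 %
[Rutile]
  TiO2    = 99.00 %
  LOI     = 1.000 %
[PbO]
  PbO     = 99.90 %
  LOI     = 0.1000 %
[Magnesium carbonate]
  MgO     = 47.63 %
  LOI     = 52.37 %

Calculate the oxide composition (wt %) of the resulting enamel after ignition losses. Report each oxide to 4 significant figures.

Glass mass = 236.2 g (batch 246.1 − LOI 9.916).
Composition: Al2O3 0.1403%, TiO2 18.11%, PbO 13.38%, MgO 6.929%, SiO2 54.47%, ZnO 6.962%

All internal work keeps exact precision in every operation — values along the way are displayed, rounded to 4 significant digits, at each printed step. A single rounding yields each reported result. The derived quantities are re-derived from the batch weights on 236.2 g of glass in exact precision (the six compositions, glass mass, totals, LOI, the yield), as set out in the problem or the answer.
Oxide-by-oxide delivered mass:
  Al2O3: 110.5·0.003000 = 0.3315 g
  TiO2: 43.22·0.9900 = 42.79 g
  PbO: 31.64·0.9990 = 31.61 g
  MgO: 29.59·0.3164 + 14.71·0.4763 = 16.37 g
  SiO2: 29.59·0.6331 + 110.5·0.9950 = 128.7 g
  ZnO: 16.48·0.9980 = 16.45 g
LOI: 29.59·0.05050 + 110.5·0.002000 + 16.48·0.002000 + 43.22·0.01000 + 31.64·0.001000 + 14.71·0.5237 = 9.916 g
Glass = total batch minus LOI = 246.1 − 9.916 = 236.2 g (= the summed oxide contributions)
each wt % is 100 × oxide ÷ glass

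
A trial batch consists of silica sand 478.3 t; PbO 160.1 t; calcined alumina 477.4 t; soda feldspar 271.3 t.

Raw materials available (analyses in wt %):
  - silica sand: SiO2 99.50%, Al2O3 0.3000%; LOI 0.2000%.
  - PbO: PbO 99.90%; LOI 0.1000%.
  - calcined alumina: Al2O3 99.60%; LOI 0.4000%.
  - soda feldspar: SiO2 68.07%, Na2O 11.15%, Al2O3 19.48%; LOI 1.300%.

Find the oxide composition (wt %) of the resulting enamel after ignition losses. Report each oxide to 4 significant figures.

Each numeric step holds full precision end to end. Values along the way are displayed rounded to 4 significant figures on the page — each reported figure takes a single rounding. All derived quantities (four oxide percentages, the totals, LOI, net glass mass, the yield) are carried at full float precision using the weight values for 1381 t of glass as given in question or answer.
Mass of each oxide from the mix:
  SiO2: 478.3·0.9950 + 271.3·0.6807 = 660.6 t
  Na2O: 271.3·0.1115 = 30.25 t
  Al2O3: 478.3·0.003000 + 477.4·0.9960 + 271.3·0.1948 = 529.8 t
  PbO: 160.1·0.9990 = 159.9 t
LOI: 478.3·0.002000 + 160.1·0.001000 + 477.4·0.004000 + 271.3·0.01300 = 6.553 t
Resulting glass, batch − LOI: 1387 − 6.553 = 1381 t (the oxide masses sum to this)
each wt % is 100 × oxide ÷ glass

Glass mass = 1381 t (batch 1387 − LOI 6.553).
Composition: SiO2 47.85%, Na2O 2.191%, Al2O3 38.37%, PbO 11.59%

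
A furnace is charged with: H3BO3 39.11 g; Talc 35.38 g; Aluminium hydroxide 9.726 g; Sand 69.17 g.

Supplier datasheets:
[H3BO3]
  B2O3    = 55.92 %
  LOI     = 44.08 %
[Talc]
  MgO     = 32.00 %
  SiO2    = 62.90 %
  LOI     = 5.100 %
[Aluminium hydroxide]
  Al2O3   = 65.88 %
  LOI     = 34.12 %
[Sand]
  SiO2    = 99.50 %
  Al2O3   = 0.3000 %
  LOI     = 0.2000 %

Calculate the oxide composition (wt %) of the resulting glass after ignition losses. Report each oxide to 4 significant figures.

Glass mass = 130.9 g (batch 153.4 − LOI 22.50).
Composition: MgO 8.650%, B2O3 16.71%, SiO2 69.59%, Al2O3 5.054%

In-progress results are displayed rounded to 4 significant figures on the page; the working math holds exact precision end to end — each reported result undergoes a single rounding — derived quantities are recomputed at full float precision (ignition loss, yield, the four compositions, the totals, glass mass) starting from the weights per 130.9 g of glass, as given in the problem or answer text.
Per-oxide mass from batch:
  MgO: 35.38·0.3200 = 11.32 g
  B2O3: 39.11·0.5592 = 21.87 g
  SiO2: 35.38·0.6290 + 69.17·0.9950 = 91.08 g
  Al2O3: 9.726·0.6588 + 69.17·0.003000 = 6.615 g
LOI: 39.11·0.4408 + 35.38·0.05100 + 9.726·0.3412 + 69.17·0.002000 = 22.50 g
Resulting glass, batch − LOI: 153.4 − 22.50 = 130.9 g (= Σ oxide masses)
percent by weight: oxide/glass ×100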